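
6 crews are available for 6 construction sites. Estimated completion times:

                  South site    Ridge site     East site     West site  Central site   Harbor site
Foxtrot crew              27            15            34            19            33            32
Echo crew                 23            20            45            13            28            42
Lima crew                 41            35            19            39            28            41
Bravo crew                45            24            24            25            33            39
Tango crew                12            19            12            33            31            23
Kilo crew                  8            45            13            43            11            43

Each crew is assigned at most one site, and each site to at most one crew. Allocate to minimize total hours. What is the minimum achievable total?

Minimum total: 109 hours

Optimal: Foxtrot crew→Ridge site (15 hours), Echo crew→West site (13 hours), Lima crew→East site (19 hours), Bravo crew→Harbor site (39 hours), Tango crew→South site (12 hours), Kilo crew→Central site (11 hours) — total 15+13+19+39+12+11 = 109 hours.
Column-greedy (each site in turn goes to its cheapest remaining crew) gives 115 hours, worse by 6.
Next-best assignment: Foxtrot crew→Ridge site, Echo crew→West site, Lima crew→East site, Bravo crew→Central site, Tango crew→Harbor site, Kilo crew→South site = 111 hours.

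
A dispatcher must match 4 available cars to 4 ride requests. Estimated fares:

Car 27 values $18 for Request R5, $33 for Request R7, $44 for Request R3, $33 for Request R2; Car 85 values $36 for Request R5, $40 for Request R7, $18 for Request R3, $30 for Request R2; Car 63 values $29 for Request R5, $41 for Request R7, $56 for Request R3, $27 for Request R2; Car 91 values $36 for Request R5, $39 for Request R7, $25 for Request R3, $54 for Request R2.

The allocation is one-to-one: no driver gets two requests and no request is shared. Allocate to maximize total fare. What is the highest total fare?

Optimal: Car 27→Request R7 ($33), Car 85→Request R5 ($36), Car 63→Request R3 ($56), Car 91→Request R2 ($54) — total 33+36+56+54 = $179.
Column-greedy (each request in turn goes to its best remaining driver) gives $175, worse by 4.
Swapping Car 85↔Car 27 (Car 85→Request R7 $40, Car 27→Request R5 $18) loses 11.
No other one-to-one assignment exceeds $179.

Max total: $179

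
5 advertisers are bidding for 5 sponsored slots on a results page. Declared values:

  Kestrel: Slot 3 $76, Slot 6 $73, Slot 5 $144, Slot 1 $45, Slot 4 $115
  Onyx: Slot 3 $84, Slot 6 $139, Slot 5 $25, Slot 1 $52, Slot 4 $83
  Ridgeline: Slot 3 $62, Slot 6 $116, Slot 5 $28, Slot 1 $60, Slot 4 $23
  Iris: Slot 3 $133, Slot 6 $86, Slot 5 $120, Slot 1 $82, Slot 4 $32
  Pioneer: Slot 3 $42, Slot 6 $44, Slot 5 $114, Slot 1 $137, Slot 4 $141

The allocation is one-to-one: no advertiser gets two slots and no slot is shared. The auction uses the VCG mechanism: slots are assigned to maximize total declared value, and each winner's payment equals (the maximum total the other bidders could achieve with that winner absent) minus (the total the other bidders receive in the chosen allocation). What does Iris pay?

Iris pays $2.

Efficient allocation: Kestrel→Slot 5 ($144), Onyx→Slot 6 ($139), Ridgeline→Slot 1 ($60), Iris→Slot 3 ($133), Pioneer→Slot 4 ($141); total welfare W = $617.
Iris receives Slot 3 at value $133, so the others get W − 133 = $484.
Without Iris: best allocation of the remaining 4 bidders over all 5 slots is Kestrel→Slot 5 ($144), Onyx→Slot 6 ($139), Ridgeline→Slot 3 ($62), Pioneer→Slot 4 ($141), total $486.
VCG payment = (others' best without Iris) − (others' welfare with Iris) = 486 − 484 = $2.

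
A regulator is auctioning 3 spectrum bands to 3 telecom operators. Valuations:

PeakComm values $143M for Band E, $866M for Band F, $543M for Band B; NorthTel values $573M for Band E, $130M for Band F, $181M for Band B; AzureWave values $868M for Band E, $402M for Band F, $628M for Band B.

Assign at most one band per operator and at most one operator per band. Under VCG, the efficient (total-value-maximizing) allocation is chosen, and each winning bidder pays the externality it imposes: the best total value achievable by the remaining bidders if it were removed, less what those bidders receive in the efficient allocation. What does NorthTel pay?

NorthTel pays $240M.

Efficient allocation: PeakComm→Band F ($866M), NorthTel→Band E ($573M), AzureWave→Band B ($628M); total welfare W = $2067M.
NorthTel receives Band E at value $573M, so the others get W − 573 = $1494M.
Without NorthTel: best allocation of the remaining 2 bidders over all 3 bands is PeakComm→Band F ($866M), AzureWave→Band E ($868M), total $1734M.
VCG payment = (others' best without NorthTel) − (others' welfare with NorthTel) = 1734 − 1494 = $240M.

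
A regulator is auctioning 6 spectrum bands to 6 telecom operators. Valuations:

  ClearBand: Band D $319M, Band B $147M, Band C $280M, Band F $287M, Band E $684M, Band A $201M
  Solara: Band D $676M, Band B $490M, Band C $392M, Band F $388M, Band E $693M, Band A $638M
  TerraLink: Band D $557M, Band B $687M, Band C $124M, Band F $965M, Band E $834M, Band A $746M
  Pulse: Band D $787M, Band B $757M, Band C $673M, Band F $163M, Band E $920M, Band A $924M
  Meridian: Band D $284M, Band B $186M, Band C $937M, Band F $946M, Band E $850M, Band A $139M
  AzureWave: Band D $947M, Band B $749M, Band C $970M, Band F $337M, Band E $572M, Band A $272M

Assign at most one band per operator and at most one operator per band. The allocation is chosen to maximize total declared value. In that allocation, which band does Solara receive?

This is the linear assignment problem.
Optimal: ClearBand→Band E ($684M), Solara→Band B ($490M), TerraLink→Band F ($965M), Pulse→Band A ($924M), Meridian→Band C ($937M), AzureWave→Band D ($947M) — total 684+490+965+924+937+947 = $4947M.
Max-entry greedy (repeatedly take the single best remaining cell) gives $4532M, worse by 415.
Next-best assignment: ClearBand→Band E, Solara→Band D, TerraLink→Band F, Pulse→Band A, Meridian→Band C, AzureWave→Band B = $4935M.
Checked against all permutations: $4947M is optimal.
Solara's own top band is Band E ($693M), but forcing Solara→Band E and reassigning the rest optimally gives only $4613M — worse by 334.

Solara receives Band B.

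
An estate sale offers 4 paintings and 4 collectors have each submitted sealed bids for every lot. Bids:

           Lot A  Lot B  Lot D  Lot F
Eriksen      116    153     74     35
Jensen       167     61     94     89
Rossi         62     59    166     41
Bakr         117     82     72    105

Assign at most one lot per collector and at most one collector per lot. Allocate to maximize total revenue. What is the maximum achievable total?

This is a one-to-one assignment (maximum-weight bipartite matching).
Optimal: Eriksen→Lot B ($153), Jensen→Lot A ($167), Rossi→Lot D ($166), Bakr→Lot F ($105) — total 153+167+166+105 = $591.
Every other assignment is strictly worse.

Max total: $591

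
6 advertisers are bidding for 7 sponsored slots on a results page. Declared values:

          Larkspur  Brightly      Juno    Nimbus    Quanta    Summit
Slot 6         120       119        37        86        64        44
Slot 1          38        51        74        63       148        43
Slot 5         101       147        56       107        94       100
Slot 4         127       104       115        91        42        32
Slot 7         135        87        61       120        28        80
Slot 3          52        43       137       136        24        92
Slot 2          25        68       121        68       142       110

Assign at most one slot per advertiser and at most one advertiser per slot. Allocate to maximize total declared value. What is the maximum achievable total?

This is the linear assignment problem.
Optimal: Larkspur→Slot 7 ($135), Brightly→Slot 5 ($147), Juno→Slot 4 ($115), Nimbus→Slot 3 ($136), Quanta→Slot 1 ($148), Summit→Slot 2 ($110) — total 135+147+115+136+148+110 = $791.
Column-greedy (each slot in turn goes to its best remaining advertiser) gives $742, worse by 49.
Swapping Summit↔Brightly (Summit→Slot 5 $100, Brightly→Slot 2 $68) loses 89.

Maximum total: $791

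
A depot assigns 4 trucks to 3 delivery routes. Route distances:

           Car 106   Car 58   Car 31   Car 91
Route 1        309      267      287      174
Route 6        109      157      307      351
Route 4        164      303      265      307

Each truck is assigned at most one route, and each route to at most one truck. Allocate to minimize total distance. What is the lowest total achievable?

Optimal: Car 91→Route 1 (174 km), Car 58→Route 6 (157 km), Car 106→Route 4 (164 km) — total 174+157+164 = 495 km.
Column-greedy (each route in turn goes to its cheapest remaining truck) gives 548 km, worse by 53.
Next-best assignment: Car 91→Route 1, Car 106→Route 6, Car 31→Route 4 = 548 km.
Swapping Car 106↔Car 58 (Car 106→Route 6 109 km, Car 58→Route 4 303 km) adds 91.

Minimum total: 495 km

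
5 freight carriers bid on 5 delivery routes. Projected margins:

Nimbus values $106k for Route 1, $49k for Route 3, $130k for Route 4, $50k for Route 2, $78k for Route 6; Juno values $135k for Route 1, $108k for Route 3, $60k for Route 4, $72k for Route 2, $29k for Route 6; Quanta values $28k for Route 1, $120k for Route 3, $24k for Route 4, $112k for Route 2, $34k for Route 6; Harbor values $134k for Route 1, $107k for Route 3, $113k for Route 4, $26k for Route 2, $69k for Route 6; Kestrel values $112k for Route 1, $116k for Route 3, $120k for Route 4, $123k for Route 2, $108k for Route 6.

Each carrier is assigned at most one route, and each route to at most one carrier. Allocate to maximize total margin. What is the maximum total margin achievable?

Optimal: Nimbus→Route 4 ($130k), Juno→Route 1 ($135k), Quanta→Route 2 ($112k), Harbor→Route 3 ($107k), Kestrel→Route 6 ($108k) — total 130+135+112+107+108 = $592k.
Row-greedy (each carrier in turn takes its best remaining route) gives $577k, worse by 15.

Maximum total: $592k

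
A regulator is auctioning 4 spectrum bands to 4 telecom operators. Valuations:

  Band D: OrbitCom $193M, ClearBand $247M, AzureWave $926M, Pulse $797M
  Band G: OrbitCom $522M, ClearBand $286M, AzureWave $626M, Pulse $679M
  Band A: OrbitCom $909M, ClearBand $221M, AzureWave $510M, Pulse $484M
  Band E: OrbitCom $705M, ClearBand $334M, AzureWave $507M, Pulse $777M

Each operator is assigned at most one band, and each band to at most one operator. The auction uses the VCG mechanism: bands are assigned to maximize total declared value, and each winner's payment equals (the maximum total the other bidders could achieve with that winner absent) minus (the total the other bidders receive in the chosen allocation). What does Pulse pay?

Pulse pays $48M.

Efficient allocation: OrbitCom→Band A ($909M), ClearBand→Band G ($286M), AzureWave→Band D ($926M), Pulse→Band E ($777M); total welfare W = $2898M.
Pulse receives Band E at value $777M, so the others get W − 777 = $2121M.
Without Pulse: best allocation of the remaining 3 bidders over all 4 bands is OrbitCom→Band A ($909M), ClearBand→Band E ($334M), AzureWave→Band D ($926M), total $2169M.
VCG payment = (others' best without Pulse) − (others' welfare with Pulse) = 2169 − 2121 = $48M.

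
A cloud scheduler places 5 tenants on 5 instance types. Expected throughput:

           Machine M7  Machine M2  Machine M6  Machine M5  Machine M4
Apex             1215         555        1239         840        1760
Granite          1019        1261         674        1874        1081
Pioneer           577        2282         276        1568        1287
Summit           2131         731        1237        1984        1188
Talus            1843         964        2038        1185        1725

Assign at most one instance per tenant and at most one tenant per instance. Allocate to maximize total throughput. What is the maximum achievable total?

This is a one-to-one assignment (maximum-weight bipartite matching).
Optimal: Apex→Machine M4 (1760 ops/s), Granite→Machine M5 (1874 ops/s), Pioneer→Machine M2 (2282 ops/s), Summit→Machine M7 (2131 ops/s), Talus→Machine M6 (2038 ops/s) — total 1760+1874+2282+2131+2038 = 10085 ops/s.
Checked against all permutations: 10085 ops/s is optimal.

Max total: 10085 ops/s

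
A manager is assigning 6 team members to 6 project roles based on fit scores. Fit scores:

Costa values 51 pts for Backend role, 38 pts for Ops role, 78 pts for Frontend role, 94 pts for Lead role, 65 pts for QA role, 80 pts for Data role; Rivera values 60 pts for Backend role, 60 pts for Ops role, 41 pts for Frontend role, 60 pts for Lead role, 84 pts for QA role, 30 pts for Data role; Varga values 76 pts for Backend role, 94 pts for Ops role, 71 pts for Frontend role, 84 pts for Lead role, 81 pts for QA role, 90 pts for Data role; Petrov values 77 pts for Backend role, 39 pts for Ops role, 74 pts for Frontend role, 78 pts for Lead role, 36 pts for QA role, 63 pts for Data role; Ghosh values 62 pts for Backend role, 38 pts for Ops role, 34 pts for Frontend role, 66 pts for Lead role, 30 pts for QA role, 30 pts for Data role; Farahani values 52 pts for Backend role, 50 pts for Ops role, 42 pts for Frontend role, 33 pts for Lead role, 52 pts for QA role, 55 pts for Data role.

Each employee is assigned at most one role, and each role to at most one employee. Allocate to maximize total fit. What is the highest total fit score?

This is a one-to-one assignment (maximum-weight bipartite matching).
Optimal: Costa→Lead role (94 pts), Rivera→QA role (84 pts), Varga→Ops role (94 pts), Petrov→Frontend role (74 pts), Ghosh→Backend role (62 pts), Farahani→Data role (55 pts) — total 94+84+94+74+62+55 = 463 pts.
Row-greedy (each employee in turn takes its best remaining role) gives 438 pts, worse by 25.

Maximum total: 463 pts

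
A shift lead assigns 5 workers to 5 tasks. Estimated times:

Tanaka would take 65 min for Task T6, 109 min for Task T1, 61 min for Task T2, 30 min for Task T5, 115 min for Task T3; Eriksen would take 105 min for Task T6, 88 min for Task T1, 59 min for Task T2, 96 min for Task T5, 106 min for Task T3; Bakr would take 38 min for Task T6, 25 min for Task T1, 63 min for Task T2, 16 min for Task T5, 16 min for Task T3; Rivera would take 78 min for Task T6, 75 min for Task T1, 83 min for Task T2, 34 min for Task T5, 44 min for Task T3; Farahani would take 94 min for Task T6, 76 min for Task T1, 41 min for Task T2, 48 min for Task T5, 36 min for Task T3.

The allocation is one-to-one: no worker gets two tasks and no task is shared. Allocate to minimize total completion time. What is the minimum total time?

Optimal: Tanaka→Task T6 (65 min), Eriksen→Task T2 (59 min), Bakr→Task T1 (25 min), Rivera→Task T5 (34 min), Farahani→Task T3 (36 min) — total 65+59+25+34+36 = 219 min.
Min-entry greedy (repeatedly take the single cheapest remaining cell) gives 251 min, worse by 32.
Next-best assignment: Tanaka→Task T5, Eriksen→Task T2, Bakr→Task T1, Rivera→Task T6, Farahani→Task T3 = 228 min.

Minimum total: 219 min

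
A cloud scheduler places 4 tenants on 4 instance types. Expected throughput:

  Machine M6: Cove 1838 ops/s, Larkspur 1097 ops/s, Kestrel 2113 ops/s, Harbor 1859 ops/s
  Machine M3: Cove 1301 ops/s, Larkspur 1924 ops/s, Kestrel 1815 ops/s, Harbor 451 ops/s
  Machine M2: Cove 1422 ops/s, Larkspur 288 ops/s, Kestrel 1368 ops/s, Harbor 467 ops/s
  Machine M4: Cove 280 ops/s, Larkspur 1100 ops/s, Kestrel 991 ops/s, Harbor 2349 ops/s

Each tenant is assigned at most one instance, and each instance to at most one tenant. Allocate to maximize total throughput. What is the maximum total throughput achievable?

Max total: 7808 ops/s

Optimal: Cove→Machine M2 (1422 ops/s), Larkspur→Machine M3 (1924 ops/s), Kestrel→Machine M6 (2113 ops/s), Harbor→Machine M4 (2349 ops/s) — total 1422+1924+2113+2349 = 7808 ops/s.
Next-best assignment: Cove→Machine M6, Larkspur→Machine M3, Kestrel→Machine M2, Harbor→Machine M4 = 7479 ops/s.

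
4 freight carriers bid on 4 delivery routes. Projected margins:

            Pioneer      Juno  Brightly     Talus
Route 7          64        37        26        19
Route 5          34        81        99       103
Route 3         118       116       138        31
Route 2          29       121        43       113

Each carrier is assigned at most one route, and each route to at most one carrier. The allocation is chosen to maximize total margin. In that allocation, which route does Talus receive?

Treat this as an assignment problem: match each carrier to one route.
Optimal: Pioneer→Route 7 ($64k), Juno→Route 2 ($121k), Brightly→Route 3 ($138k), Talus→Route 5 ($103k) — total 64+121+138+103 = $426k.
Row-greedy (each carrier in turn takes its best remaining route) gives $357k, worse by 69.
Swapping Brightly↔Pioneer (Brightly→Route 7 $26k, Pioneer→Route 3 $118k) loses 58.
Every other assignment is strictly worse.
Talus's own top route is Route 2 ($113k), but forcing Talus→Route 2 and reassigning the rest optimally gives only $396k — worse by 30.

Talus receives Route 5.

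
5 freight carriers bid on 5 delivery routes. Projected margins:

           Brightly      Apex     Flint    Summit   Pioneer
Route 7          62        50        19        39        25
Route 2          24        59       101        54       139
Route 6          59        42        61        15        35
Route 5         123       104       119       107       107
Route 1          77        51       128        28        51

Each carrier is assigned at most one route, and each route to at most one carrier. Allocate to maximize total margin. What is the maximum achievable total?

Maximum total: $483k

Optimal: Brightly→Route 6 ($59k), Apex→Route 7 ($50k), Flint→Route 1 ($128k), Summit→Route 5 ($107k), Pioneer→Route 2 ($139k) — total 59+50+128+107+139 = $483k.
Max-entry greedy (repeatedly take the single best remaining cell) gives $455k, worse by 28.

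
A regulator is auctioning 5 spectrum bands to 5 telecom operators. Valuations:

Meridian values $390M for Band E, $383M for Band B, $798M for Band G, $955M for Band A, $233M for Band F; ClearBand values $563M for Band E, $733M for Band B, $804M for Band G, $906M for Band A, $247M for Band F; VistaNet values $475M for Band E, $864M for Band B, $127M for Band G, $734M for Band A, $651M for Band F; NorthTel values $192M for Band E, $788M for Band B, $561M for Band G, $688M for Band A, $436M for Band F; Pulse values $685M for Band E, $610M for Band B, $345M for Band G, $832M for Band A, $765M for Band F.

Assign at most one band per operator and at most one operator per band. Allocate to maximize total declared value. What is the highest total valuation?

Max total: $3883M

This is a one-to-one assignment (maximum-weight bipartite matching).
Optimal: Meridian→Band A ($955M), ClearBand→Band G ($804M), VistaNet→Band F ($651M), NorthTel→Band B ($788M), Pulse→Band E ($685M) — total 955+804+651+788+685 = $3883M.
Column-greedy (each band in turn goes to its best remaining operator) gives $3744M, worse by 139.
No other one-to-one assignment exceeds $3883M.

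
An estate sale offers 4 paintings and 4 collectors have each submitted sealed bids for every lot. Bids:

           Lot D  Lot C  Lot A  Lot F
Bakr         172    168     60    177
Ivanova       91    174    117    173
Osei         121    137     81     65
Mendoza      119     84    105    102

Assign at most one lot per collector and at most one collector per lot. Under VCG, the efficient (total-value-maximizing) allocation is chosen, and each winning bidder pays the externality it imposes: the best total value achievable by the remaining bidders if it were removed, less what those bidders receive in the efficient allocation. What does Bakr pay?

Efficient allocation: Bakr→Lot D ($172), Ivanova→Lot F ($173), Osei→Lot C ($137), Mendoza→Lot A ($105); total welfare W = $587.
Bakr receives Lot D at value $172, so the others get W − 172 = $415.
Without Bakr: best allocation of the remaining 3 bidders over all 4 lots is Ivanova→Lot F ($173), Osei→Lot C ($137), Mendoza→Lot D ($119), total $429.
VCG payment = (others' best without Bakr) − (others' welfare with Bakr) = 429 − 415 = $14.

Bakr pays $14.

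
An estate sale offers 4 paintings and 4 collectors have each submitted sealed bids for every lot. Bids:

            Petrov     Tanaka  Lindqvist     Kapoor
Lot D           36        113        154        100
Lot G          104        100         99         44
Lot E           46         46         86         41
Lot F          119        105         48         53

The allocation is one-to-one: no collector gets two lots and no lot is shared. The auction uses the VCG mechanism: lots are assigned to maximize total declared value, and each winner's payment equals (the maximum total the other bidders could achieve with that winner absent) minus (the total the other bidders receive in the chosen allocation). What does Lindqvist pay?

Lindqvist pays $59.

Efficient allocation: Petrov→Lot F ($119), Tanaka→Lot G ($100), Lindqvist→Lot D ($154), Kapoor→Lot E ($41); total welfare W = $414.
Lindqvist receives Lot D at value $154, so the others get W − 154 = $260.
Without Lindqvist: best allocation of the remaining 3 bidders over all 4 lots is Petrov→Lot F ($119), Tanaka→Lot G ($100), Kapoor→Lot D ($100), total $319.
VCG payment = (others' best without Lindqvist) − (others' welfare with Lindqvist) = 319 − 260 = $59.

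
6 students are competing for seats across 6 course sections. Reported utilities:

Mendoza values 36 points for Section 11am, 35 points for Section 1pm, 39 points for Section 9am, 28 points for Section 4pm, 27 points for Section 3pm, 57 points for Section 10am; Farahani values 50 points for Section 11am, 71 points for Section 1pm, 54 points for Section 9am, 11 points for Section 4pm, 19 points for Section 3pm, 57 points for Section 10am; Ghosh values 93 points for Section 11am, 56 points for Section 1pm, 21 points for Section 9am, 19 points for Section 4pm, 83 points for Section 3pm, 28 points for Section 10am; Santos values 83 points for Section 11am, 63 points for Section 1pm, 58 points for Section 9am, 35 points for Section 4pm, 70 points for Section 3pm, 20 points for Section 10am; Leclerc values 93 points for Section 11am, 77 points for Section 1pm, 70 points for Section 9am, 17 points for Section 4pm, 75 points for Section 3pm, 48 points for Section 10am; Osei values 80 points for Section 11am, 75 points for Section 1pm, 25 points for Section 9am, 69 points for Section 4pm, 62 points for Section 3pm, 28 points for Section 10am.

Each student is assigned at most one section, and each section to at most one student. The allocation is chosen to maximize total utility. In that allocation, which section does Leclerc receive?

Leclerc receives Section 9am.

Optimal: Mendoza→Section 10am (57 points), Farahani→Section 1pm (71 points), Ghosh→Section 3pm (83 points), Santos→Section 11am (83 points), Leclerc→Section 9am (70 points), Osei→Section 4pm (69 points) — total 57+71+83+83+70+69 = 433 points.
Max-entry greedy (repeatedly take the single best remaining cell) gives 420 points, worse by 13.
Next-best assignment: Mendoza→Section 10am, Farahani→Section 1pm, Ghosh→Section 3pm, Santos→Section 9am, Leclerc→Section 11am, Osei→Section 4pm = 431 points.
Leclerc's own top section is Section 11am (93 points), but forcing Leclerc→Section 11am and reassigning the rest optimally gives only 431 points — worse by 2.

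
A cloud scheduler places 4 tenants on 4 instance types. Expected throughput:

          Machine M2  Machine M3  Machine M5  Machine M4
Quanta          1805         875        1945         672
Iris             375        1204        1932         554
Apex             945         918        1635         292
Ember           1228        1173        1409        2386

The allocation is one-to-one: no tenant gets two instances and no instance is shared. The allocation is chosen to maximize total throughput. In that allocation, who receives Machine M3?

Apex receives Machine M3.

Treat this as an assignment problem: match each tenant to one instance.
Optimal: Quanta→Machine M2 (1805 ops/s), Iris→Machine M5 (1932 ops/s), Apex→Machine M3 (918 ops/s), Ember→Machine M4 (2386 ops/s) — total 1805+1932+918+2386 = 7041 ops/s.
Apex's own top instance is Machine M5 (1635 ops/s), but forcing Apex→Machine M5 and reassigning the rest optimally gives only 7030 ops/s — worse by 11.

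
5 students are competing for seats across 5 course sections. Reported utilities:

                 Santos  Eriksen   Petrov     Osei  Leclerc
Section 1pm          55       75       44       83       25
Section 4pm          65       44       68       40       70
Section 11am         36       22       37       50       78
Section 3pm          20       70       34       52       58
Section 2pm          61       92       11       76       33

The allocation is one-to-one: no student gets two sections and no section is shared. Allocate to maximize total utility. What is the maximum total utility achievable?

Optimal: Santos→Section 2pm (61 points), Eriksen→Section 3pm (70 points), Petrov→Section 4pm (68 points), Osei→Section 1pm (83 points), Leclerc→Section 11am (78 points) — total 61+70+68+83+78 = 360 points.
Every other assignment is strictly worse.

Maximum total: 360 points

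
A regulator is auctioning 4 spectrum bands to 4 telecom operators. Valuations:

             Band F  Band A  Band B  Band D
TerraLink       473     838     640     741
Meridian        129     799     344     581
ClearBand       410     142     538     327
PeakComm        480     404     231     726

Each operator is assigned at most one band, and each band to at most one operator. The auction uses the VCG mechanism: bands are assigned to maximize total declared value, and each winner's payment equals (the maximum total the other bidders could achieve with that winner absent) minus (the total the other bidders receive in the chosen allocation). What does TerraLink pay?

Efficient allocation: TerraLink→Band B ($640M), Meridian→Band A ($799M), ClearBand→Band F ($410M), PeakComm→Band D ($726M); total welfare W = $2575M.
TerraLink receives Band B at value $640M, so the others get W − 640 = $1935M.
Without TerraLink: best allocation of the remaining 3 bidders over all 4 bands is Meridian→Band A ($799M), ClearBand→Band B ($538M), PeakComm→Band D ($726M), total $2063M.
VCG payment = (others' best without TerraLink) − (others' welfare with TerraLink) = 2063 − 1935 = $128M.

TerraLink pays $128M.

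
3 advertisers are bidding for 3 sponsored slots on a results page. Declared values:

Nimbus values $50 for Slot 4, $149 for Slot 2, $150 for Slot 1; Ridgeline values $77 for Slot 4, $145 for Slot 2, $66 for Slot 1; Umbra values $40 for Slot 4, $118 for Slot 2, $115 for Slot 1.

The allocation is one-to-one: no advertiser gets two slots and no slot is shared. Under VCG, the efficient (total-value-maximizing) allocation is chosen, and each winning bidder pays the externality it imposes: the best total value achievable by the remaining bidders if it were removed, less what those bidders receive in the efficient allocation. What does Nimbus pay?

Nimbus pays $65.

Efficient allocation: Nimbus→Slot 1 ($150), Ridgeline→Slot 4 ($77), Umbra→Slot 2 ($118); total welfare W = $345.
Nimbus receives Slot 1 at value $150, so the others get W − 150 = $195.
Without Nimbus: best allocation of the remaining 2 bidders over all 3 slots is Ridgeline→Slot 2 ($145), Umbra→Slot 1 ($115), total $260.
VCG payment = (others' best without Nimbus) − (others' welfare with Nimbus) = 260 − 195 = $65.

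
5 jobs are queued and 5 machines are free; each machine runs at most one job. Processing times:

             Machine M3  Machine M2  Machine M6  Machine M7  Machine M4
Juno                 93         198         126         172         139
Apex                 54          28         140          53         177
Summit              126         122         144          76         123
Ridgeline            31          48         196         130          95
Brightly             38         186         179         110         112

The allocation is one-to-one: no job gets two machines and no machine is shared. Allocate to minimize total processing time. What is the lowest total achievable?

Optimal: Juno→Machine M6 (126 min), Apex→Machine M2 (28 min), Summit→Machine M7 (76 min), Ridgeline→Machine M4 (95 min), Brightly→Machine M3 (38 min) — total 126+28+76+95+38 = 363 min.
Min-entry greedy (repeatedly take the single cheapest remaining cell) gives 373 min, worse by 10.
Next-best assignment: Juno→Machine M6, Apex→Machine M2, Summit→Machine M7, Ridgeline→Machine M3, Brightly→Machine M4 = 373 min.

Minimum total: 363 min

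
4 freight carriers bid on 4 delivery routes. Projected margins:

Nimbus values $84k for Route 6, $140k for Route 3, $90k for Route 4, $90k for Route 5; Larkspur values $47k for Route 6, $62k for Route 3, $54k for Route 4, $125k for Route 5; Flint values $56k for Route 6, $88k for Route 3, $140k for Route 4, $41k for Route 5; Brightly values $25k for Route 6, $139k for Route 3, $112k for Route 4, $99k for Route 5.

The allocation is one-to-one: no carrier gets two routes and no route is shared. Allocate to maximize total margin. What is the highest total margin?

Maximum total: $488k

This is a one-to-one assignment (maximum-weight bipartite matching).
Optimal: Nimbus→Route 6 ($84k), Larkspur→Route 5 ($125k), Flint→Route 4 ($140k), Brightly→Route 3 ($139k) — total 84+125+140+139 = $488k.
Max-entry greedy (repeatedly take the single best remaining cell) gives $430k, worse by 58.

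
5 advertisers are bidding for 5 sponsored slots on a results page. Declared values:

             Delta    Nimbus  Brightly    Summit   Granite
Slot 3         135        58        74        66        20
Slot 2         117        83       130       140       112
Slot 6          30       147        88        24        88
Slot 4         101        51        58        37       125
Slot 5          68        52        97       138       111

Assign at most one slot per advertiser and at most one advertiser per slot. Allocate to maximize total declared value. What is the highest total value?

Treat this as an assignment problem: match each advertiser to one slot.
Optimal: Delta→Slot 3 ($135), Nimbus→Slot 6 ($147), Brightly→Slot 2 ($130), Summit→Slot 5 ($138), Granite→Slot 4 ($125) — total 135+147+130+138+125 = $675.
Next-best assignment: Delta→Slot 3, Nimbus→Slot 6, Brightly→Slot 5, Summit→Slot 2, Granite→Slot 4 = $644.
Every other assignment is strictly worse.

Max total: $675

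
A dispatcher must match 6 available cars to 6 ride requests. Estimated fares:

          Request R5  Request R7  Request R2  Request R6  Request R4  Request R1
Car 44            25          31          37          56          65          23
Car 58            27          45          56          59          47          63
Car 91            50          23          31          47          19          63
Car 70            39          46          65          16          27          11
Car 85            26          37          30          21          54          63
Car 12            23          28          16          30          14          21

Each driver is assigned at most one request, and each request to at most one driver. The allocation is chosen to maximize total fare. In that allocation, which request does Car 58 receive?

Car 58 receives Request R6.

This is a one-to-one assignment (maximum-weight bipartite matching).
Optimal: Car 44→Request R4 ($65), Car 58→Request R6 ($59), Car 91→Request R5 ($50), Car 70→Request R2 ($65), Car 85→Request R1 ($63), Car 12→Request R7 ($28) — total 65+59+50+65+63+28 = $330.
Row-greedy (each driver in turn takes its best remaining request) gives $310, worse by 20.
Next-best assignment: Car 44→Request R4, Car 58→Request R7, Car 91→Request R5, Car 70→Request R2, Car 85→Request R1, Car 12→Request R6 = $318.
Swapping Car 58↔Car 12 (Car 58→Request R7 $45, Car 12→Request R6 $30) loses 12.
Car 58's own top request is Request R1 ($63), but forcing Car 58→Request R1 and reassigning the rest optimally gives only $316 — worse by 14.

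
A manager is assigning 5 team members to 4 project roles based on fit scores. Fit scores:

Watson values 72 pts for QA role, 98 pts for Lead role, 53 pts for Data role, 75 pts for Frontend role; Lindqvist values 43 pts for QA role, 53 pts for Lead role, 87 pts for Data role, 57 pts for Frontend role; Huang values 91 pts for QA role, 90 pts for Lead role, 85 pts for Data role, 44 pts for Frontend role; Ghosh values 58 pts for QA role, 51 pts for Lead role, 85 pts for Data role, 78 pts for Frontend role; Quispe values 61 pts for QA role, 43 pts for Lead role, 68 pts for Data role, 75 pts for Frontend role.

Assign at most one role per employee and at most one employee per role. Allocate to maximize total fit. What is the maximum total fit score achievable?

This is a one-to-one assignment (maximum-weight bipartite matching).
Optimal: Huang→QA role (91 pts), Watson→Lead role (98 pts), Lindqvist→Data role (87 pts), Ghosh→Frontend role (78 pts) — total 91+98+87+78 = 354 pts.
Next-best assignment: Huang→QA role, Watson→Lead role, Lindqvist→Data role, Quispe→Frontend role = 351 pts.

Maximum total: 354 pts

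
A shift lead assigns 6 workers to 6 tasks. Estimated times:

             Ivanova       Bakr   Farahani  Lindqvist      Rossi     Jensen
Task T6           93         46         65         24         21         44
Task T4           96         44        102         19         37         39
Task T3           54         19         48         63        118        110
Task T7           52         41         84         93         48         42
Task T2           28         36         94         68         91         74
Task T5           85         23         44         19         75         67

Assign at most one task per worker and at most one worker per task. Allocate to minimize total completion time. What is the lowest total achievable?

Min total: 173 min

Optimal: Ivanova→Task T2 (28 min), Bakr→Task T3 (19 min), Farahani→Task T5 (44 min), Lindqvist→Task T4 (19 min), Rossi→Task T6 (21 min), Jensen→Task T7 (42 min) — total 28+19+44+19+21+42 = 173 min.
Next-best assignment: Ivanova→Task T2, Bakr→Task T5, Farahani→Task T3, Lindqvist→Task T4, Rossi→Task T6, Jensen→Task T7 = 181 min.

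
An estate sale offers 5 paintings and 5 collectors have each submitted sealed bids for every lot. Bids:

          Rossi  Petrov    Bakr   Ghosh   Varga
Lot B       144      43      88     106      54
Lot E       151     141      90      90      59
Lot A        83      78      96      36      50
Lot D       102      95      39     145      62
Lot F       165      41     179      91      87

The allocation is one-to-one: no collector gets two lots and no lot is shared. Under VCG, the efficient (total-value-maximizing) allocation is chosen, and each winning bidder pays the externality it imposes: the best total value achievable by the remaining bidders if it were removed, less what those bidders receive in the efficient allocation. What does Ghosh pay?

Efficient allocation: Rossi→Lot B ($144), Petrov→Lot E ($141), Bakr→Lot F ($179), Ghosh→Lot D ($145), Varga→Lot A ($50); total welfare W = $659.
Ghosh receives Lot D at value $145, so the others get W − 145 = $514.
Without Ghosh: best allocation of the remaining 4 bidders over all 5 lots is Rossi→Lot B ($144), Petrov→Lot E ($141), Bakr→Lot F ($179), Varga→Lot D ($62), total $526.
VCG payment = (others' best without Ghosh) − (others' welfare with Ghosh) = 526 − 514 = $12.

Ghosh pays $12.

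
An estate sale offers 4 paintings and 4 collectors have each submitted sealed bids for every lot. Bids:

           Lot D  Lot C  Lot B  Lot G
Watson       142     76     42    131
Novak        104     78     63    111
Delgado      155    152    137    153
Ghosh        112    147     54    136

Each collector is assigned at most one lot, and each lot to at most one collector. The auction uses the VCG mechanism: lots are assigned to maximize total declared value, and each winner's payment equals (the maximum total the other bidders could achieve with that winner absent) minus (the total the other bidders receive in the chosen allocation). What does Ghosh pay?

Ghosh pays $15.

Efficient allocation: Watson→Lot D ($142), Novak→Lot G ($111), Delgado→Lot B ($137), Ghosh→Lot C ($147); total welfare W = $537.
Ghosh receives Lot C at value $147, so the others get W − 147 = $390.
Without Ghosh: best allocation of the remaining 3 bidders over all 4 lots is Watson→Lot D ($142), Novak→Lot G ($111), Delgado→Lot C ($152), total $405.
VCG payment = (others' best without Ghosh) − (others' welfare with Ghosh) = 405 − 390 = $15.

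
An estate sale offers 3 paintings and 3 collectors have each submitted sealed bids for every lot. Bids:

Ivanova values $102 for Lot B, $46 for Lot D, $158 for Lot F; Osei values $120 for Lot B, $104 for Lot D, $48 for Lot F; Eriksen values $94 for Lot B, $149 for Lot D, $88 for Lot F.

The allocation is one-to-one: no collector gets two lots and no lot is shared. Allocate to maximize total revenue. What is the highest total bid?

Max total: $427

This is a one-to-one assignment (maximum-weight bipartite matching).
Optimal: Ivanova→Lot F ($158), Osei→Lot B ($120), Eriksen→Lot D ($149) — total 158+120+149 = $427.
Checked against all permutations: $427 is optimal.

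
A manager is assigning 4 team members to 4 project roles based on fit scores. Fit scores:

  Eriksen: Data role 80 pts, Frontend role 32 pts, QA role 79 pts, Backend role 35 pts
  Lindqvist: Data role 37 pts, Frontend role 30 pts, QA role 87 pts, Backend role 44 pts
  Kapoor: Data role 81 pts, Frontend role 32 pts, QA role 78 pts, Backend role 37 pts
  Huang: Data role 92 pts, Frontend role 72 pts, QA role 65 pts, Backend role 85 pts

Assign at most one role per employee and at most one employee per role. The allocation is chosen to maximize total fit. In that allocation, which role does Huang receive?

Huang receives Backend role.

Optimal: Eriksen→Frontend role (32 pts), Lindqvist→QA role (87 pts), Kapoor→Data role (81 pts), Huang→Backend role (85 pts) — total 32+87+81+85 = 285 pts.
Max-entry greedy (repeatedly take the single best remaining cell) gives 248 pts, worse by 37.
Huang's own top role is Data role (92 pts), but forcing Huang→Data role and reassigning the rest optimally gives only 248 pts — worse by 37.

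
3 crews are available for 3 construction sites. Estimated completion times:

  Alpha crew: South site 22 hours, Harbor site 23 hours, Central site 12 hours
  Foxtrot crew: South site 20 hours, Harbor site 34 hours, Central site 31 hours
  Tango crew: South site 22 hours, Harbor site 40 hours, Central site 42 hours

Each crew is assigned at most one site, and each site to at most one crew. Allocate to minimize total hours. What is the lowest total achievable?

Minimum total: 68 hours

Optimal: Alpha crew→Central site (12 hours), Foxtrot crew→Harbor site (34 hours), Tango crew→South site (22 hours) — total 12+34+22 = 68 hours.
Row-greedy (each crew in turn takes its cheapest remaining site) gives 72 hours, worse by 4.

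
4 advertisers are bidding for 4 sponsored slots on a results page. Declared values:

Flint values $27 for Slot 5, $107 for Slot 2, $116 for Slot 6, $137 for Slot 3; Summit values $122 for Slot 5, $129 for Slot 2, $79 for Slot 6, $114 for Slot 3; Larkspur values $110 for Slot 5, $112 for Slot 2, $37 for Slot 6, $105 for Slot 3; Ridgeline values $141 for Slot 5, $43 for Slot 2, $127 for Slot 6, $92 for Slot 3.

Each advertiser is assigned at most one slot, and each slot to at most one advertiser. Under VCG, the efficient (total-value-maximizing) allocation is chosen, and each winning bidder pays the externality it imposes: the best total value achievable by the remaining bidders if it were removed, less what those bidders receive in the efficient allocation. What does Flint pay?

Flint pays $9.

Efficient allocation: Flint→Slot 3 ($137), Summit→Slot 2 ($129), Larkspur→Slot 5 ($110), Ridgeline→Slot 6 ($127); total welfare W = $503.
Flint receives Slot 3 at value $137, so the others get W − 137 = $366.
Without Flint: best allocation of the remaining 3 bidders over all 4 slots is Summit→Slot 2 ($129), Larkspur→Slot 3 ($105), Ridgeline→Slot 5 ($141), total $375.
VCG payment = (others' best without Flint) − (others' welfare with Flint) = 375 − 366 = $9.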